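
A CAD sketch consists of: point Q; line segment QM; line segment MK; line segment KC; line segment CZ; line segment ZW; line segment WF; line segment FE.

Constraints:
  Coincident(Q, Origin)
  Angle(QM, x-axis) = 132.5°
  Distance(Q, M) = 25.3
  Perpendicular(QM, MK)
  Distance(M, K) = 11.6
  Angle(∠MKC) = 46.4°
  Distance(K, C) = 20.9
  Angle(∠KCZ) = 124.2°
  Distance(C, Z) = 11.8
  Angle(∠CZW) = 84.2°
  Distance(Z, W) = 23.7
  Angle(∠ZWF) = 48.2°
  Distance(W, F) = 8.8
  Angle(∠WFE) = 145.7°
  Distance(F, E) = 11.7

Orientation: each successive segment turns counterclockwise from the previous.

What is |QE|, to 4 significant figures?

16.31

Q is at the origin; QM runs at 132.5° with length 25.3, so M = (-17.09, 18.65). The perpendicularity gives MK at right angles to QM, so MK runs at -137.5°; with |MK| = 11.6, K = (-25.64, 10.82). ∠MKC = 46.4° gives KC at -3.900° from the x-axis; with |KC| = 20.9, C = (-4.793, 9.395). ∠KCZ = 124.2° gives CZ at 51.90° from the x-axis; with |CZ| = 11.8, Z = (2.488, 18.68). ∠CZW = 84.2° gives ZW at 147.7° from the x-axis; with |ZW| = 23.7, W = (-17.54, 31.34). ∠ZWF = 48.2° gives WF at -80.50° from the x-axis; with |WF| = 8.8, F = (-16.09, 22.67). ∠WFE = 145.7° gives FE at -46.20° from the x-axis; with |FE| = 11.7, E = (-7.994, 14.22). Then |QE| = |E − Q| = 16.31.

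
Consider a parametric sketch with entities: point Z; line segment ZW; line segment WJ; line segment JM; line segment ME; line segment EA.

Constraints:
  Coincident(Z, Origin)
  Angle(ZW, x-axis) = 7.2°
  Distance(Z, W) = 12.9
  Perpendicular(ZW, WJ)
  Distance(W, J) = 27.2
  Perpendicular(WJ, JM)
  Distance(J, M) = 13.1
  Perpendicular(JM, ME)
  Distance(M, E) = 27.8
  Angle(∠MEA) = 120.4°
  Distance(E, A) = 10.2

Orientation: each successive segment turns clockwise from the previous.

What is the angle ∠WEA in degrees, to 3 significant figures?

33.0°

Z is at the origin; ZW runs at 7.2° with length 12.9, so W = (12.8, 1.62). ZW is perpendicular to WJ, so WJ runs at -82.8°; with |WJ| = 27.2, J = (16.2, -25.4). The perpendicularity gives JM at right angles to WJ, so JM runs at -173°; with |JM| = 13.1, M = (3.21, -27.0). JM is perpendicular to ME, so ME runs at 97.2°; with |ME| = 27.8, E = (-0.274, 0.570). ∠MEA = 120.4° gives EA at 37.6° from the x-axis; with |EA| = 10.2, A = (7.81, 6.79). Then cos ∠WEA = EW·EA / (|EW||EA|), giving 33.0°.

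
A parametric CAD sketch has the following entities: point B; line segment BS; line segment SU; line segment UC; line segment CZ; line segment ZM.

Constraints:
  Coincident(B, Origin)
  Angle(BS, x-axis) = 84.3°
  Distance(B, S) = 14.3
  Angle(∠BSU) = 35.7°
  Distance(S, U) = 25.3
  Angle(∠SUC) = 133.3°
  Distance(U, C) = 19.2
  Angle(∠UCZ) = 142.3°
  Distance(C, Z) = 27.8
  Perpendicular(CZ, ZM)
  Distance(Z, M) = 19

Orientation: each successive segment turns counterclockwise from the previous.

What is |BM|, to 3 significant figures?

36.7

B is at the origin; BS runs at 84.3° with length 14.3, so S = (1.42, 14.2). ∠BSU = 35.7° gives SU at -131° from the x-axis; with |SU| = 25.3, U = (-15.3, -4.75). ∠SUC = 133.3° gives UC at -84.7° from the x-axis; with |UC| = 19.2, C = (-13.5, -23.9). ∠UCZ = 142.3° gives CZ at -47.0° from the x-axis; with |CZ| = 27.8, Z = (5.42, -44.2). The perpendicularity gives ZM at right angles to CZ, so ZM runs at 43.0°; with |ZM| = 19.0, M = (19.3, -31.2). Then |BM| = |M − B| = 36.7.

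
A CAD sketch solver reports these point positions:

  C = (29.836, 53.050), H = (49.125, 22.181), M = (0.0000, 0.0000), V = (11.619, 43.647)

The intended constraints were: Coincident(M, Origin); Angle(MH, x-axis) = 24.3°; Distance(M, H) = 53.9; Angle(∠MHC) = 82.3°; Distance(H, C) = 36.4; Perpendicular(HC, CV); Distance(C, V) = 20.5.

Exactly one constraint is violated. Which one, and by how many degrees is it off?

Perpendicular(HC, CV) — off by 4.70°.

M = (0.00, 0.00) ✓; MH at 24.30° ✓; |MH| = 53.90 ✓; ∠MHC = 82.30° ✓; |HC| = 36.40 ✓; ∠(HC, CV) = 85.30° ✗; |CV| = 20.50 ✓.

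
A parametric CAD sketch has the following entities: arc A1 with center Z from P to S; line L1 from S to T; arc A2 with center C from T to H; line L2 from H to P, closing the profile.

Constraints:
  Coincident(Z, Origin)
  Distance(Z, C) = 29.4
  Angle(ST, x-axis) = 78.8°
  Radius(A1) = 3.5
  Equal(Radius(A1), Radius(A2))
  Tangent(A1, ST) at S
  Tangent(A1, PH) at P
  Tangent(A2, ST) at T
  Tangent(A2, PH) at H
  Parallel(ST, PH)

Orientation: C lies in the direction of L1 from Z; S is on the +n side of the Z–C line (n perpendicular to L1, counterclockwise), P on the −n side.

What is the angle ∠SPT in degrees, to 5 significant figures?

76.608°

Tangency of A1 to both parallel lines with radius 3.5 puts S and P at Z ± 3.5·n: S = (-3.4333, 0.67982), P = (3.4333, -0.67982). Equal radii place T and H the same way about C: T = C + 3.5·n = (2.2771, 29.520), H = C − 3.5·n = (9.1438, 28.160). Then cos ∠SPT = PS·PT / (|PS||PT|), giving 76.608°.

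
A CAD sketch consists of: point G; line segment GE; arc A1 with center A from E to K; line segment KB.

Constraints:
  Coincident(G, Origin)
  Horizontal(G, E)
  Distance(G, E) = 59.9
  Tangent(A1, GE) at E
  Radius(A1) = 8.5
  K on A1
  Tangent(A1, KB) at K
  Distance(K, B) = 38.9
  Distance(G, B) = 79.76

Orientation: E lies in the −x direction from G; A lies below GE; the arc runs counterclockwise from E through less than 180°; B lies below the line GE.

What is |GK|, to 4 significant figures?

69.00

G is at the origin; GE is horizontal with |GE| = 59.9 and E on the −x side, so E = (-59.90, 0.000). A1 meets GE tangentially, so AE is at right angles to GE, so A = E + (0, -8.5) = (-59.90, -8.500). Since AK ⟂ KB (tangency), |AB| = √(8.5² + 38.9²) = 39.82 regardless of where K sits on A1. So B lies on both circle(G, 79.76) and circle(A, 39.82); the below-GE intersection is B = (-63.59, -48.15). K is the foot of the tangent from B: K = (-68.34, -9.537).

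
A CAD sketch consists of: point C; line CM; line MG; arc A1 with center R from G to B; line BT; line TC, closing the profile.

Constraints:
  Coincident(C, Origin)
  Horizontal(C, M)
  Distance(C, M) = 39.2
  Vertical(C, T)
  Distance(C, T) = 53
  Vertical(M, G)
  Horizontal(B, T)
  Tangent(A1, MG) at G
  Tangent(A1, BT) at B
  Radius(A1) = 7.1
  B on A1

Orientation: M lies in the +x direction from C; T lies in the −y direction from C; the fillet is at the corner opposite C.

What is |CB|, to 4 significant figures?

61.96

C is at the origin; C and M share the same y with |CM| = 39.2 and M on the +x side, so M = (39.20, 0.000). C and T share the same x with |CT| = 53.0 and T on the −y side, so T = (0.000, -53.00). The virtual corner opposite C is at (39.20, -53.00). A1 meets MG tangentially, so RG is at right angles to MG and since A1 is tangent to BT there, RB ⟂ BT, with radius 7.1, so the center R sits 7.1 in from both sides at R = (32.10, -45.90). That places the tangent points at G = (39.20, -45.90) on MG and B = (32.10, -53.00) on BT. Then |CB| = |B − C| = 61.96.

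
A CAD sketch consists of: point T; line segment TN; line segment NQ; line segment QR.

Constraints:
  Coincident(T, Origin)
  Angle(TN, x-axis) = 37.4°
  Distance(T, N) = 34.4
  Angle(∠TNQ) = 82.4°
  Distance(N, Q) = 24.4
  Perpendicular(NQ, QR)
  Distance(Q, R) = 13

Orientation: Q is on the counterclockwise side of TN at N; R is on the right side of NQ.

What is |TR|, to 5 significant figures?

51.110

T is at the origin; TN runs at 37.4° with length 34.4, so N = 34.4·(cos 37.4°, sin 37.4°) = (27.328, 20.894). ∠TNQ = 82.4°, so NQ runs at 37.4° + (180° − 82.4°) = 135.00° from the x-axis; with |NQ| = 24.4, Q = N + 24.4·(cos 135.00°, sin 135.00°) = (10.074, 38.147). NQ is perpendicular to QR; with |QR| = 13.0 on the right of NQ, R = Q + 13.0·(0.70711, 0.70711) = (19.267, 47.340). Then |TR| = |R − T| = 51.110.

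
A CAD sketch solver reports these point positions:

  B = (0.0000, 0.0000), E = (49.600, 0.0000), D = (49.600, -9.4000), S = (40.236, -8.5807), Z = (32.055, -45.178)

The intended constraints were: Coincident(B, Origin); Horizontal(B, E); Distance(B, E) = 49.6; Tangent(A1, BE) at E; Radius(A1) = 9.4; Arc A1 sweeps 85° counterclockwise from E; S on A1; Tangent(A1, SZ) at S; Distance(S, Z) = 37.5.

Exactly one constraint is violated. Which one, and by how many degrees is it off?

Tangent(A1, SZ) at S — off by 7.60°.

B = (0.00, 0.00) ✓; B.y = 0.00, E.y = 0.00 ✓; |BE| = 49.60 ✓; ∠(DE, EB) = 90.00° ✓; |DE| = 9.400 ✓; bearing(D→S) − bearing(D→E) = 85.00° ✓; |DS| = 9.400 ✓; ∠(DS, SZ) = 97.60° ✗; |SZ| = 37.50 ✓.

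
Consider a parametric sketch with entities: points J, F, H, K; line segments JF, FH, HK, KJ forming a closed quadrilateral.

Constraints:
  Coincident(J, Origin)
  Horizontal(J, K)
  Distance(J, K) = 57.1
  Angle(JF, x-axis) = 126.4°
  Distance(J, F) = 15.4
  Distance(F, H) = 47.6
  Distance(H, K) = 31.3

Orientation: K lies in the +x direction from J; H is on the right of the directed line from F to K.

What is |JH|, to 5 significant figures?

33.329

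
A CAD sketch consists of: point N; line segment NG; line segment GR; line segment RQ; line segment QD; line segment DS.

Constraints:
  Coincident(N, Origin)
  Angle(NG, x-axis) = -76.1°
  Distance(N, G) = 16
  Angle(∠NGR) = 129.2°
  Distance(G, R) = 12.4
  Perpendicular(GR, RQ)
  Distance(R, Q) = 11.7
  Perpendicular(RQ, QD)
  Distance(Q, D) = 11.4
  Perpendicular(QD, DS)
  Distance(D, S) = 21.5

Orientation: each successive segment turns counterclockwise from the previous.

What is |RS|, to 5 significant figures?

15.033

N is at the origin; NG runs at -76.1° with length 16.0, so G = (3.8436, -15.531). ∠NGR = 129.2° gives GR at -25.300° from the x-axis; with |GR| = 12.4, R = (15.054, -20.831). GR ⟂ RQ, so RQ runs at 64.700°; with |RQ| = 11.7, Q = (20.054, -10.253). RQ ⟂ QD, so QD runs at 154.70°; with |QD| = 11.4, D = (9.7478, -5.3811). QD is perpendicular to DS, so DS runs at -115.30°; with |DS| = 21.5, S = (0.55962, -24.819). Then |RS| = |S − R| = 15.033.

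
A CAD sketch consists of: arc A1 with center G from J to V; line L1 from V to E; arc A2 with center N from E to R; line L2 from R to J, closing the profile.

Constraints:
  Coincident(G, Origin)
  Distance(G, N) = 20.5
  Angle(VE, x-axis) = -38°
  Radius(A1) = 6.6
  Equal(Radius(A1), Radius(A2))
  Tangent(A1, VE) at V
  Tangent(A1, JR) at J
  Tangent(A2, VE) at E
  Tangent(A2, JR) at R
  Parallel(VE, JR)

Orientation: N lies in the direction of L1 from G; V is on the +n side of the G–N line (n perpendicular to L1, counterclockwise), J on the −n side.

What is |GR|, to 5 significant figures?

21.536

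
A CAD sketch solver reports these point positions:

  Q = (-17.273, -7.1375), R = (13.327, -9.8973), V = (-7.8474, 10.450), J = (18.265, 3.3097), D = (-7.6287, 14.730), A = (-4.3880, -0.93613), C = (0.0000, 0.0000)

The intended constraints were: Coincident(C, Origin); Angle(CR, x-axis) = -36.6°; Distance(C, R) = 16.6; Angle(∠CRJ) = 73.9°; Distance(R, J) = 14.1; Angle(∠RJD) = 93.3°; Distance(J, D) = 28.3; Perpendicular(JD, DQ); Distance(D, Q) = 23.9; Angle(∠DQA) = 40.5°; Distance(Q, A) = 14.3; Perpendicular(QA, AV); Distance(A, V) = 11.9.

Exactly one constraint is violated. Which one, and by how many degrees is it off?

Perpendicular(QA, AV) — off by 8.80°.

C = (0.00, 0.00) ✓; CR at -36.60° ✓; |CR| = 16.60 ✓; ∠CRJ = 73.90° ✓; |RJ| = 14.10 ✓; ∠RJD = 93.30° ✓; |JD| = 28.30 ✓; ∠(JD, DQ) = 90.00° ✓; |DQ| = 23.90 ✓; ∠DQA = 40.50° ✓; |QA| = 14.30 ✓; ∠(QA, AV) = 81.20° ✗; |AV| = 11.90 ✓.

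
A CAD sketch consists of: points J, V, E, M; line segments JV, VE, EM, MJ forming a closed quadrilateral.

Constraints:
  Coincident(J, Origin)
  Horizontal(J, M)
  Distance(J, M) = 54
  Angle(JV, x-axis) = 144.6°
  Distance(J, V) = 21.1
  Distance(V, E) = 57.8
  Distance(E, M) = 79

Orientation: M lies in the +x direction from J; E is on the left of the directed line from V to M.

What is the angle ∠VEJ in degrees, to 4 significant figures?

18.75°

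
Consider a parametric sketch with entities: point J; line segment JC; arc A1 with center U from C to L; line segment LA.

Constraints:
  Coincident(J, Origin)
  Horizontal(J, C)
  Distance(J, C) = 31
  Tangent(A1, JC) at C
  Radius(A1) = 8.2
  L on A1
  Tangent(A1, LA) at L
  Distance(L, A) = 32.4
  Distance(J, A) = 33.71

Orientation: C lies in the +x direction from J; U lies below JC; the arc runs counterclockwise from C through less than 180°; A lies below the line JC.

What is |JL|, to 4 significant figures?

24.19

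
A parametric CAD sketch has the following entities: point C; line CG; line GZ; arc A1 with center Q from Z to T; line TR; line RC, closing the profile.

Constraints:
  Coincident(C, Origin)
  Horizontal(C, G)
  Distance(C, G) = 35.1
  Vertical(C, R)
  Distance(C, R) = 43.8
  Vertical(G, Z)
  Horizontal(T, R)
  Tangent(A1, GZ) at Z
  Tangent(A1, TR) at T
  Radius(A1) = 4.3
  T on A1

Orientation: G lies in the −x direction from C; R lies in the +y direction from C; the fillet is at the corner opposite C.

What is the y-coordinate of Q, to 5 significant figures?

39.500

C and R share the same x with |CR| = 43.8 and R on the +y side, so R = (0.0000, 43.800). The virtual corner opposite C is at (-35.100, 43.800). The tangent condition forces QZ to be normal to GZ and tangency of A1 to TR means the radius QT is perpendicular to TR, with radius 4.3, so the center Q sits 4.3 in from both sides at Q = (-30.800, 39.500). So Q.y = 39.500.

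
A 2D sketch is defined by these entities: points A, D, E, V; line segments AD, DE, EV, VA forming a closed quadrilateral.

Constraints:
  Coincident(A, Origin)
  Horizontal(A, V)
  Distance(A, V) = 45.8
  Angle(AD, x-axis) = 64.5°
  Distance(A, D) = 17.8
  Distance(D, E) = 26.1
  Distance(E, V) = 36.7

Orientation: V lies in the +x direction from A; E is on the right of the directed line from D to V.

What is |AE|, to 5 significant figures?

14.388

Checks: |DE| = 26.10 ✓; |EV| = 36.70 ✓.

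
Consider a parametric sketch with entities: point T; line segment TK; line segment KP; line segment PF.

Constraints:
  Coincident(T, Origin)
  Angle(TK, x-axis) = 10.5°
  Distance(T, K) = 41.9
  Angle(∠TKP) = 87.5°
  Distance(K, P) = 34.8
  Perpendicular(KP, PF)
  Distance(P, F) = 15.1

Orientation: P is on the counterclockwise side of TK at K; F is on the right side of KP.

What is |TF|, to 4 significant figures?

65.82

T is at the origin; TK runs at 10.5° with length 41.9, so K = 41.9·(cos 10.5°, sin 10.5°) = (41.20, 7.636). ∠TKP = 87.5°, so KP runs at 10.5° + (180° − 87.5°) = 103.0° from the x-axis; with |KP| = 34.8, P = K + 34.8·(cos 103.0°, sin 103.0°) = (33.37, 41.54). The perpendicularity gives PF at right angles to KP; with |PF| = 15.1 on the right of KP, F = P + 15.1·(0.9744, 0.2250) = (48.08, 44.94). Then |TF| = |F − T| = 65.82.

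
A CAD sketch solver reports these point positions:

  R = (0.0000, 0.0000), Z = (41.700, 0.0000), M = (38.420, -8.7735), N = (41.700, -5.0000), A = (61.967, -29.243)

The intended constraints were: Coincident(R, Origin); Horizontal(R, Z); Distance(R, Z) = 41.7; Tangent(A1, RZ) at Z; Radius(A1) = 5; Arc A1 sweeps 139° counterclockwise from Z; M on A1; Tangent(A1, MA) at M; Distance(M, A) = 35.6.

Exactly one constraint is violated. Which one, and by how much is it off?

Distance(M, A) = 35.6 — off by 4.40.

R = (0.00, 0.00) ✓; R.y = 0.00, Z.y = 0.00 ✓; |RZ| = 41.70 ✓; ∠(NZ, ZR) = 90.00° ✓; |NZ| = 5.000 ✓; bearing(N→M) − bearing(N→Z) = 139.0° ✓; |NM| = 5.000 ✓; ∠(NM, MA) = 90.00° ✓; |MA| = 31.20 ✗.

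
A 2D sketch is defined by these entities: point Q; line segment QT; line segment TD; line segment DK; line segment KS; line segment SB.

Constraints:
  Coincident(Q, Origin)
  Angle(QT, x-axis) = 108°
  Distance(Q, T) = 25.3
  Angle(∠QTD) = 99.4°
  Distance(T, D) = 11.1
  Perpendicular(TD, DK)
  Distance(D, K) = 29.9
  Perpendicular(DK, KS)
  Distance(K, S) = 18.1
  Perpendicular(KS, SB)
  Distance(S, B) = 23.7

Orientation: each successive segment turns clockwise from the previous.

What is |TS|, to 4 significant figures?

30.71

Q is at the origin; QT runs at 108.0° with length 25.3, so T = (-7.818, 24.06). ∠QTD = 99.4° gives TD at 27.40° from the x-axis; with |TD| = 11.1, D = (2.037, 29.17). TD ⟂ DK, so DK runs at -62.60°; with |DK| = 29.9, K = (15.80, 2.624). DK is perpendicular to KS, so KS runs at -152.6°; with |KS| = 18.1, S = (-0.2729, -5.705). Then |TS| = |S − T| = 30.71.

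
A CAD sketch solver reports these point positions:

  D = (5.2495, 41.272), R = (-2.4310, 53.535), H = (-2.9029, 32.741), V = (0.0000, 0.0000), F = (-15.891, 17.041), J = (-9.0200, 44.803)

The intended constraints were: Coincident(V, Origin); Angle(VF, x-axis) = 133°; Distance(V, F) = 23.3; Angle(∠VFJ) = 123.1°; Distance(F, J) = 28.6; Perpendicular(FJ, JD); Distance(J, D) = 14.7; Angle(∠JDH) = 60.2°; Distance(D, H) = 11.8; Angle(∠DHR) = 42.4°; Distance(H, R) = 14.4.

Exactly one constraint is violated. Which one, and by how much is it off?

Distance(H, R) = 14.4 — off by 6.40.

V = (0.00, 0.00) ✓; VF at 133.0° ✓; |VF| = 23.30 ✓; ∠VFJ = 123.1° ✓; |FJ| = 28.60 ✓; ∠(FJ, JD) = 90.00° ✓; |JD| = 14.70 ✓; ∠JDH = 60.20° ✓; |DH| = 11.80 ✓; ∠DHR = 42.40° ✓; |HR| = 20.80 ✗.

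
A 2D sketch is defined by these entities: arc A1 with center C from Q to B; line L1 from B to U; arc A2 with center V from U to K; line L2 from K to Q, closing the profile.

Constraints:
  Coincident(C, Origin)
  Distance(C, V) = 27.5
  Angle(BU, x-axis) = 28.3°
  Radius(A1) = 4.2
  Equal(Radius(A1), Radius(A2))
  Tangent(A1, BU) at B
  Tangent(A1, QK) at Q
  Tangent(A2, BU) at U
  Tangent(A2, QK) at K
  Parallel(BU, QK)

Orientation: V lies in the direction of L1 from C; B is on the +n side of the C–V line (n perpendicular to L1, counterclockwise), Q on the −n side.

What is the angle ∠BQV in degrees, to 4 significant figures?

81.32°

The slot axis is L1's direction at 28.3°, so u = (cos 28.3°, sin 28.3°) = (0.8805, 0.4741) and n = (−sin 28.3°, cos 28.3°) = (-0.4741, 0.8805). C is at the origin and V lies 27.5 along u from C, so V = 27.5·u = (24.21, 13.04). Tangency of A1 to both parallel lines with radius 4.2 puts B and Q at C ± 4.2·n: B = (-1.991, 3.698), Q = (1.991, -3.698). Then cos ∠BQV = QB·QV / (|QB||QV|), giving 81.32°.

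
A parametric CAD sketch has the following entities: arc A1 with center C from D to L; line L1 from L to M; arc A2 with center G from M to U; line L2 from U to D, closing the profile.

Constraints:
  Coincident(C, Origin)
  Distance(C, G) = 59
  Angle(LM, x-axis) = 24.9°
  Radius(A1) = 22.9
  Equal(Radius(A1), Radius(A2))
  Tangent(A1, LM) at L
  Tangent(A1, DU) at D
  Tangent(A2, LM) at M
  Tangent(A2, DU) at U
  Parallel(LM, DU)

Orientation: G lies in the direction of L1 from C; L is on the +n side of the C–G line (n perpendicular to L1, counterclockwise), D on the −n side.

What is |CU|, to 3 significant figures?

63.3

Tangency of A1 to both parallel lines with radius 22.9 puts L and D at C ± 22.9·n: L = (-9.64, 20.8), D = (9.64, -20.8). Equal radii place M and U the same way about G: M = G + 22.9·n = (43.9, 45.6), U = G − 22.9·n = (63.2, 4.07). Then |CU| = |U − C| = 63.3.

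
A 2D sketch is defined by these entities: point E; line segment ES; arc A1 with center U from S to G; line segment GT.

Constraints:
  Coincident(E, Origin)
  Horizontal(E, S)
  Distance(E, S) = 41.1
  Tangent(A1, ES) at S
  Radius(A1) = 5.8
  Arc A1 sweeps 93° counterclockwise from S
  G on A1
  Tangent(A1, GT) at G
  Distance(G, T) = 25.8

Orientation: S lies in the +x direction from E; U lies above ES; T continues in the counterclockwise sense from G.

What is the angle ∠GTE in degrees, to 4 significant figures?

58.02°

On A1, S sits at bearing -90° from U; a 93° counterclockwise sweep puts G at bearing 3°, so G = U + 5.8·(cos 3°, sin 3°) = (46.89, 6.104). Tangency of A1 to GT means the radius UG is perpendicular to GT, so GT runs along (−sin 3°, cos 3°); with |GT| = 25.8, T = (45.54, 31.87). Then cos ∠GTE = TG·TE / (|TG||TE|), giving 58.02°.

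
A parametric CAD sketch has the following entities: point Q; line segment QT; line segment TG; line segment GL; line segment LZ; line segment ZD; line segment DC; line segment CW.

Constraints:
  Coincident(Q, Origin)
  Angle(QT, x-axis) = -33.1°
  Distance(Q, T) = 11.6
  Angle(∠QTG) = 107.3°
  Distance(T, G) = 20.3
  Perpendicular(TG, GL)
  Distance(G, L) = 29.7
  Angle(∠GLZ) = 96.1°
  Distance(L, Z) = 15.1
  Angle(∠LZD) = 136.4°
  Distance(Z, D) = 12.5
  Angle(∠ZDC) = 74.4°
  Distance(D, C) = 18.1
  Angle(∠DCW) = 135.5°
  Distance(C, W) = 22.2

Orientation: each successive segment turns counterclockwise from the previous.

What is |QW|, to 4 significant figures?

35.61

Q is at the origin; QT runs at -33.1° with length 11.6, so T = (9.718, -6.335). ∠QTG = 107.3° gives TG at 39.60° from the x-axis; with |TG| = 20.3, G = (25.36, 6.605). TG is perpendicular to GL, so GL runs at 129.6°; with |GL| = 29.7, L = (6.427, 29.49). ∠GLZ = 96.1° gives LZ at -146.5° from the x-axis; with |LZ| = 15.1, Z = (-6.164, 21.15). ∠LZD = 136.4° gives ZD at -102.9° from the x-axis; with |ZD| = 12.5, D = (-8.955, 8.970). ∠ZDC = 74.4° gives DC at 2.700° from the x-axis; with |DC| = 18.1, C = (9.125, 9.823). ∠DCW = 135.5° gives CW at 47.20° from the x-axis; with |CW| = 22.2, W = (24.21, 26.11). Then |QW| = |W − Q| = 35.61.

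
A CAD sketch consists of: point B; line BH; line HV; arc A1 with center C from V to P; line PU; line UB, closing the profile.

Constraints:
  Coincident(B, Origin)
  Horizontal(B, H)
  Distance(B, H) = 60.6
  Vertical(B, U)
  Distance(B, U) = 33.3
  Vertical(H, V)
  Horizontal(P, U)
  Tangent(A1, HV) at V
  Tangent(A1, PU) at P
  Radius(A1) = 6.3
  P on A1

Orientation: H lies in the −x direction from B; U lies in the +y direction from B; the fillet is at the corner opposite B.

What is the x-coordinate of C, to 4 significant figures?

-54.30

B is at the origin; B and H share the same y with |BH| = 60.6 and H on the −x side, so H = (-60.60, 0.000). BU is vertical with |BU| = 33.3 and U on the +y side, so U = (0.000, 33.30). The virtual corner opposite B is at (-60.60, 33.30). Since A1 is tangent to HV there, CV ⟂ HV and the tangent condition forces CP to be normal to PU, with radius 6.3, so the center C sits 6.3 in from both sides at C = (-54.30, 27.00). So C.x = -54.30.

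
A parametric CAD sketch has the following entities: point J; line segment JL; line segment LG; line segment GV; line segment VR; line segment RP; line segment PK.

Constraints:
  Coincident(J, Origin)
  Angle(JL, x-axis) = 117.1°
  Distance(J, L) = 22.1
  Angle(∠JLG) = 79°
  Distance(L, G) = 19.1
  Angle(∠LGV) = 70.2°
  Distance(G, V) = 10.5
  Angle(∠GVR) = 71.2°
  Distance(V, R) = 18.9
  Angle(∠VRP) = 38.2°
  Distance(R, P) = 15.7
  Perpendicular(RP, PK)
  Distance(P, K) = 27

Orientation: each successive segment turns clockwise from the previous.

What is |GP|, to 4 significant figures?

3.187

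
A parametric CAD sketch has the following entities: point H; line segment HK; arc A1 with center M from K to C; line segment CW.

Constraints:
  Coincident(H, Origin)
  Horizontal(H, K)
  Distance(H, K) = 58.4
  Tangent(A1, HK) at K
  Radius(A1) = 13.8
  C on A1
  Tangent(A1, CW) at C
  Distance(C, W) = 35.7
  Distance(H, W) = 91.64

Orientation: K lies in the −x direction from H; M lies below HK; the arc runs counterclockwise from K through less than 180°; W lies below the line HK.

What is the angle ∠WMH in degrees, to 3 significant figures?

136°

H is at the origin; HK is horizontal with |HK| = 58.4 and K on the −x side, so K = (-58.4, 0.00). Since A1 is tangent to HK there, MK ⟂ HK, so M = K + (0, -13.8) = (-58.4, -13.8). Since MC ⟂ CW (tangency), |MW| = √(13.8² + 35.7²) = 38.3 regardless of where C sits on A1. So W lies on both circle(H, 91.64) and circle(M, 38.3); the below-HK intersection is W = (-79.4, -45.8). C is the foot of the tangent from W: C = (-71.9, -10.9).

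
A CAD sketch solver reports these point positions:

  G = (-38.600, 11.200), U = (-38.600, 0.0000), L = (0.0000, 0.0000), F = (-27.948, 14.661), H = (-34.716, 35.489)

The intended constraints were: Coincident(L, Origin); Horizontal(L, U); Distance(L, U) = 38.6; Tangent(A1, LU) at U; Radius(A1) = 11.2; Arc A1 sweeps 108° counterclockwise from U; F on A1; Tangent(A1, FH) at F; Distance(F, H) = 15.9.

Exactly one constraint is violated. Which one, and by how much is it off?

Distance(F, H) = 15.9 — off by 6.00.

L = (0.00, 0.00) ✓; L.y = 0.00, U.y = 0.00 ✓; |LU| = 38.60 ✓; ∠(GU, UL) = 90.00° ✓; |GU| = 11.20 ✓; bearing(G→F) − bearing(G→U) = 108.0° ✓; |GF| = 11.20 ✓; ∠(GF, FH) = 90.00° ✓; |FH| = 21.90 ✗.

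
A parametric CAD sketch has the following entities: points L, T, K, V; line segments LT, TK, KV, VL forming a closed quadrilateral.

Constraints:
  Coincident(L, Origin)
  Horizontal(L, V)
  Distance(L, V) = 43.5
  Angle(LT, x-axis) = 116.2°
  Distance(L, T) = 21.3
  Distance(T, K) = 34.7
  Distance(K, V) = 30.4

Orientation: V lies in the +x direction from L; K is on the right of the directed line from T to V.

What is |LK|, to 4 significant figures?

15.35

Checks: |TK| = 34.70 ✓; |KV| = 30.40 ✓.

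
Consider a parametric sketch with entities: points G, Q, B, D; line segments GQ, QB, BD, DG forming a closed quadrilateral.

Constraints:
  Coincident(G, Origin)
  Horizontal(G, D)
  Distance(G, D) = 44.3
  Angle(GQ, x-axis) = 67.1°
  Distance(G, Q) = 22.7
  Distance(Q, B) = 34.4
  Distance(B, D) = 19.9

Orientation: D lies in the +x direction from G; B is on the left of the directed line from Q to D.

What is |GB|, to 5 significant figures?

47.567

G is at the origin; GD is horizontal with |GD| = 44.3 and D in +x, so D = (44.3, 0). GQ runs at 67.1° with |GQ| = 22.7, so Q = (8.8331, 20.911). B is determined by |QB| = 34.4 and |BD| = 19.9 together: it lies at the intersection of circle(Q, 34.4) and circle(D, 19.9). With |QD| = 41.172, the foot of the radical line on QD is 30.148 from Q and the perpendicular offset is √(34.4² − 30.148²) = 16.567. Taking the left-of-QD solution: B = (43.217, 19.871).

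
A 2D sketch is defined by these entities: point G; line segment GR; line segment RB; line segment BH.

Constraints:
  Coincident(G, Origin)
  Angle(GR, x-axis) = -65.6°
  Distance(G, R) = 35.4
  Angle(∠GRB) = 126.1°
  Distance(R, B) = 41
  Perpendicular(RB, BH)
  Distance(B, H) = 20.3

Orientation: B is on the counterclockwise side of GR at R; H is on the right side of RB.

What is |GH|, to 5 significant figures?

78.853

G is at the origin; GR runs at -65.6° with length 35.4, so R = 35.4·(cos -65.6°, sin -65.6°) = (14.624, -32.238). ∠GRB = 126.1°, so RB runs at -65.6° + (180° − 126.1°) = -11.700° from the x-axis; with |RB| = 41.0, B = R + 41.0·(cos -11.700°, sin -11.700°) = (54.772, -40.552). RB is perpendicular to BH; with |BH| = 20.3 on the right of RB, H = B + 20.3·(-0.20279, -0.97922) = (50.655, -60.431). Then |GH| = |H − G| = 78.853.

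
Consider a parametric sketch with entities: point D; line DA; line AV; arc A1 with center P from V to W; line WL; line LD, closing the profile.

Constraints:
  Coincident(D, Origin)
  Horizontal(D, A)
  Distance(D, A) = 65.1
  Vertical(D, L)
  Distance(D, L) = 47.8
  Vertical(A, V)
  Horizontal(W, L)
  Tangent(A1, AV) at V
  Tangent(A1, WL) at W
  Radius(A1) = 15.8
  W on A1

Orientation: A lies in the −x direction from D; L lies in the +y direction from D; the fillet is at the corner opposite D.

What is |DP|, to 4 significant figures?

58.77

D is at the origin; D and A share the same y with |DA| = 65.1 and A on the −x side, so A = (-65.10, 0.000). DL is vertical with |DL| = 47.8 and L on the +y side, so L = (0.000, 47.80). The virtual corner opposite D is at (-65.10, 47.80). A1 meets AV tangentially, so PV is at right angles to AV and tangency of A1 to WL means the radius PW is perpendicular to WL, with radius 15.8, so the center P sits 15.8 in from both sides at P = (-49.30, 32.00). Then |DP| = |P − D| = 58.77.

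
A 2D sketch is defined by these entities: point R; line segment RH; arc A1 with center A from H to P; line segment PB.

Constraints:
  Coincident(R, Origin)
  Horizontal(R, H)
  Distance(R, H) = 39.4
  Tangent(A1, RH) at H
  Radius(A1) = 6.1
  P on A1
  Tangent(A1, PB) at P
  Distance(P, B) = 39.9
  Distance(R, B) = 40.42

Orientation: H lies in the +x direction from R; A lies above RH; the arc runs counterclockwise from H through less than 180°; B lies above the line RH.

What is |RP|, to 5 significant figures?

44.822

R is at the origin; R and H share the same y with |RH| = 39.4 and H on the +x side, so H = (39.400, 0.0000). The tangent condition forces AH to be normal to RH, so A = H + (0, 6.1) = (39.400, 6.1000). Since AP ⟂ PB (tangency), |AB| = √(6.1² + 39.9²) = 40.364 regardless of where P sits on A1. So B lies on both circle(R, 40.42) and circle(A, 40.364); the above-RH intersection is B = (14.382, 37.775). P is the foot of the tangent from B: P = (43.561, 10.561).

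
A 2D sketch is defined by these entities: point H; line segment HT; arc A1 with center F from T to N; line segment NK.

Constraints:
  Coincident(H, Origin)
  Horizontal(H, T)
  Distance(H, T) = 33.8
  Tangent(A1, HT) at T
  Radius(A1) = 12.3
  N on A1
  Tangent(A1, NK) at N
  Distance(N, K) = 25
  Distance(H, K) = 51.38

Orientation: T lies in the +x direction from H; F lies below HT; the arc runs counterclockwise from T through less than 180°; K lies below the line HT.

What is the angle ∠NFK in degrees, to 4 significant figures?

63.80°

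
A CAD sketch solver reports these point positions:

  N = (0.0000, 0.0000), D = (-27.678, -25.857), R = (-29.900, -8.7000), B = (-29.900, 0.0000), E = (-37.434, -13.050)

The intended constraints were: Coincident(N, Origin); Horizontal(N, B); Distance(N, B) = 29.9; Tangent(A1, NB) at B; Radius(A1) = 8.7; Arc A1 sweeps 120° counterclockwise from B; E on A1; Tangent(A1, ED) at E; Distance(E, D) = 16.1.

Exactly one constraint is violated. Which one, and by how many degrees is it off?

Tangent(A1, ED) at E — off by 7.30°.

N = (0.00, 0.00) ✓; N.y = 0.00, B.y = 0.00 ✓; |NB| = 29.90 ✓; ∠(RB, BN) = 90.00° ✓; |RB| = 8.700 ✓; bearing(R→E) − bearing(R→B) = 120.0° ✓; |RE| = 8.700 ✓; ∠(RE, ED) = 82.70° ✗; |ED| = 16.10 ✓.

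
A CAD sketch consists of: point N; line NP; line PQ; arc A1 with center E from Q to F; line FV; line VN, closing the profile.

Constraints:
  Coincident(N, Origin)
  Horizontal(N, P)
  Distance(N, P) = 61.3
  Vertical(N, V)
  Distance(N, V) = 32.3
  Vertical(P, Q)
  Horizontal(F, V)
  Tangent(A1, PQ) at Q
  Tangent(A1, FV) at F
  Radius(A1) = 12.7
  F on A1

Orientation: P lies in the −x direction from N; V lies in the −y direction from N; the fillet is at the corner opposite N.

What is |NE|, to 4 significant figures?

52.40

N is at the origin; N and P share the same y with |NP| = 61.3 and P on the −x side, so P = (-61.30, 0.000). N and V share the same x with |NV| = 32.3 and V on the −y side, so V = (0.000, -32.30). The virtual corner opposite N is at (-61.30, -32.30). A1 meets PQ tangentially, so EQ is at right angles to PQ and the tangent condition forces EF to be normal to FV, with radius 12.7, so the center E sits 12.7 in from both sides at E = (-48.60, -19.60). Then |NE| = |E − N| = 52.40.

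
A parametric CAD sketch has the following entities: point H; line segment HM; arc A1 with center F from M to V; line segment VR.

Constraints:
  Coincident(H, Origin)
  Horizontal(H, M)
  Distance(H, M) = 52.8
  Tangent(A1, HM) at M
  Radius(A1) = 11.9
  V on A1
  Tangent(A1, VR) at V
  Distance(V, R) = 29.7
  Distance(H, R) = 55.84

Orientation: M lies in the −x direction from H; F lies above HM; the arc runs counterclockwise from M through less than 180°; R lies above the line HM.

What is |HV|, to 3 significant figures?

42.4

Checks: |FM| = 11.90 ✓; |FV| = 11.90 ✓; ∠(FV, VR) = 90.00° ✓; |VR| = 29.70 ✓; |HR| = 55.84 ✓.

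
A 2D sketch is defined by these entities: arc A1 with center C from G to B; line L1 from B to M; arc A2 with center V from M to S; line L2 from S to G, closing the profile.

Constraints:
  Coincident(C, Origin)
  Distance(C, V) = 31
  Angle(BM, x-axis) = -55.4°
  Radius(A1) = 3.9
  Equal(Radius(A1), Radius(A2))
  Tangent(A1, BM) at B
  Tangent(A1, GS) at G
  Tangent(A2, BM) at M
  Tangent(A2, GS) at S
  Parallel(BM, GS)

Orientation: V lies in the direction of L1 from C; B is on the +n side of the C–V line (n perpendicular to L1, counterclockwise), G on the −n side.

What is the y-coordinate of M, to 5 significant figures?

-23.303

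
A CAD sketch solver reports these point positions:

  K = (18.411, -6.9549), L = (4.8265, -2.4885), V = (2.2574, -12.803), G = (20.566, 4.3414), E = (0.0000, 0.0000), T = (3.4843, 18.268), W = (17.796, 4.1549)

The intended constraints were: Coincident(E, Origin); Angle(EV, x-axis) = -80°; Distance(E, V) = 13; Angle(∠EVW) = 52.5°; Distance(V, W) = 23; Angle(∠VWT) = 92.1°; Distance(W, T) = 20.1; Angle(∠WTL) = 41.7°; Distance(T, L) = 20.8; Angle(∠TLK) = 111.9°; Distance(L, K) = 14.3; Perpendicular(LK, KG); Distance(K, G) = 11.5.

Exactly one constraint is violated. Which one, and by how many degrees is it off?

Perpendicular(LK, KG) — off by 7.40°.

E = (0.00, 0.00) ✓; EV at -80.00° ✓; |EV| = 13.00 ✓; ∠EVW = 52.50° ✓; |VW| = 23.00 ✓; ∠VWT = 92.10° ✓; |WT| = 20.10 ✓; ∠WTL = 41.70° ✓; |TL| = 20.80 ✓; ∠TLK = 111.9° ✓; |LK| = 14.30 ✓; ∠(LK, KG) = 97.40° ✗; |KG| = 11.50 ✓.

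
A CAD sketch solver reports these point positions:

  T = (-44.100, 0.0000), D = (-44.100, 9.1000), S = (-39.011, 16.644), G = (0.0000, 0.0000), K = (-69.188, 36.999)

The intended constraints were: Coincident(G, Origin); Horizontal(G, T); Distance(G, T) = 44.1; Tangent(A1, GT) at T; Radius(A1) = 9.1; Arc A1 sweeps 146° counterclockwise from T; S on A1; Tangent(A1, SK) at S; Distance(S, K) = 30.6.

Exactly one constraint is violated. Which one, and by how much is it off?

Distance(S, K) = 30.6 — off by 5.80.

G = (0.00, 0.00) ✓; G.y = 0.00, T.y = 0.00 ✓; |GT| = 44.10 ✓; ∠(DT, TG) = 90.00° ✓; |DT| = 9.100 ✓; bearing(D→S) − bearing(D→T) = 146.0° ✓; |DS| = 9.100 ✓; ∠(DS, SK) = 90.00° ✓; |SK| = 36.40 ✗.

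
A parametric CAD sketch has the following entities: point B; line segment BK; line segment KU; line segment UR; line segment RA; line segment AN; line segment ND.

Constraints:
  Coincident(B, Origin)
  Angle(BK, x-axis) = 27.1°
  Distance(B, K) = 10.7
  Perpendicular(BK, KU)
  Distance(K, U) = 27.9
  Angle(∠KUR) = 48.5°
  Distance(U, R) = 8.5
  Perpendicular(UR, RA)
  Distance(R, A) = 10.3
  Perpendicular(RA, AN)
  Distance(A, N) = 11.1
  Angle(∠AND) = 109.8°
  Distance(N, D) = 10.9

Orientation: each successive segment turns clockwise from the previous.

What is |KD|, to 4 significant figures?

32.39

B is at the origin; BK runs at 27.1° with length 10.7, so K = (9.525, 4.874). BK is perpendicular to KU, so KU runs at -62.90°; with |KU| = 27.9, U = (22.23, -19.96). ∠KUR = 48.5° gives UR at 165.6° from the x-axis; with |UR| = 8.5, R = (14.00, -17.85). UR ⟂ RA, so RA runs at 75.60°; with |RA| = 10.3, A = (16.56, -7.872). RA is perpendicular to AN, so AN runs at -14.40°; with |AN| = 11.1, N = (27.31, -10.63). ∠AND = 109.8° gives ND at -84.60° from the x-axis; with |ND| = 10.9, D = (28.34, -21.48). Then |KD| = |D − K| = 32.39.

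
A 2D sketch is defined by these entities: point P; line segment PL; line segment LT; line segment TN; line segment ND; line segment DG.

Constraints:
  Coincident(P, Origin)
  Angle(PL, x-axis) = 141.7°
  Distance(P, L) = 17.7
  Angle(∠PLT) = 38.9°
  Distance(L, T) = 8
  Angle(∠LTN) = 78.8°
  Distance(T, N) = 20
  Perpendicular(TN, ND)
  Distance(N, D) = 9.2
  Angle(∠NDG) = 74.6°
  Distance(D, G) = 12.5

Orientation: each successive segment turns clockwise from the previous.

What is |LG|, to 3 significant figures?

6.69

The perpendicularity gives ND at right angles to TN, so ND runs at 169°; with |ND| = 9.2, D = (-18.6, -6.91). ∠NDG = 74.6° gives DG at 64.0° from the x-axis; with |DG| = 12.5, G = (-13.1, 4.32). Then |LG| = |G − L| = 6.69.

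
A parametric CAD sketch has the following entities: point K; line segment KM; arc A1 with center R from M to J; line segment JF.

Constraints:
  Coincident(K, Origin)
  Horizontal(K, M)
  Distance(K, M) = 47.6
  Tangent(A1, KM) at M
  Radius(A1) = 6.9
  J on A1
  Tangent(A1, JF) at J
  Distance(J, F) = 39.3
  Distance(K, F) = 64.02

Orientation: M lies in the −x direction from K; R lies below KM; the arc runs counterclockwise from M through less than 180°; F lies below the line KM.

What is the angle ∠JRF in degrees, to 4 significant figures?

80.04°

Checks: |RJ| = 6.900 ✓; ∠(RJ, JF) = 90.00° ✓; |JF| = 39.30 ✓; |KF| = 64.02 ✓.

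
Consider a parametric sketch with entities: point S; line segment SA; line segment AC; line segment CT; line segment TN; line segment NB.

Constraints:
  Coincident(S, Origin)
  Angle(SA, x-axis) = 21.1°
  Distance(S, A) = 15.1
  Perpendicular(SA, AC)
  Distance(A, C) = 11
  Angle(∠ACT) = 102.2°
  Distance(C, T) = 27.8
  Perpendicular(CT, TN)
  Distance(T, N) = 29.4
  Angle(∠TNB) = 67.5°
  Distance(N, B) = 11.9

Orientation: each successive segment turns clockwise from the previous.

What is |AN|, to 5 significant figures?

35.430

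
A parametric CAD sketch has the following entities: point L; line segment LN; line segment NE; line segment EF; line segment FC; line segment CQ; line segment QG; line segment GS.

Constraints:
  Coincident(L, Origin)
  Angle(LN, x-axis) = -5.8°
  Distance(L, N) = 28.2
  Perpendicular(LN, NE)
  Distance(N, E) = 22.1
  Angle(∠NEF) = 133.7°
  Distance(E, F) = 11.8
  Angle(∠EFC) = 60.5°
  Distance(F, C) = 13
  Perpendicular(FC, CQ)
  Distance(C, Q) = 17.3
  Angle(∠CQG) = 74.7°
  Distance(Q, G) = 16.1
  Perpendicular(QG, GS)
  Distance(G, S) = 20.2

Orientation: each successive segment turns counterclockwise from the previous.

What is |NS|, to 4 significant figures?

32.96

L is at the origin; LN runs at -5.8° with length 28.2, so N = (28.06, -2.850). LN is perpendicular to NE, so NE runs at 84.20°; with |NE| = 22.1, E = (30.29, 19.14). ∠NEF = 133.7° gives EF at 130.5° from the x-axis; with |EF| = 11.8, F = (22.63, 28.11). ∠EFC = 60.5° gives FC at -110.0° from the x-axis; with |FC| = 13.0, C = (18.18, 15.89). FC ⟂ CQ, so CQ runs at -20.00°; with |CQ| = 17.3, Q = (34.44, 9.977). ∠CQG = 74.7° gives QG at 85.30° from the x-axis; with |QG| = 16.1, G = (35.76, 26.02). QG ⟂ GS, so GS runs at 175.3°; with |GS| = 20.2, S = (15.62, 27.68). Then |NS| = |S − N| = 32.96.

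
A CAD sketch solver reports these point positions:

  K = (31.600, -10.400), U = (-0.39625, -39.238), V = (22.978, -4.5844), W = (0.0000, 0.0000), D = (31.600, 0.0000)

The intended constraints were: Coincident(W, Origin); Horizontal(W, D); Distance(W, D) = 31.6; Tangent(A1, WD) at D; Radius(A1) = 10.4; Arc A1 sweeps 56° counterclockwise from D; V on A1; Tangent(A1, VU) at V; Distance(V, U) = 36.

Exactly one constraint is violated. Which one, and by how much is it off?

Distance(V, U) = 36 — off by 5.80.

W = (0.00, 0.00) ✓; W.y = 0.00, D.y = 0.00 ✓; |WD| = 31.60 ✓; ∠(KD, DW) = 90.00° ✓; |KD| = 10.40 ✓; bearing(K→V) − bearing(K→D) = 56.00° ✓; |KV| = 10.40 ✓; ∠(KV, VU) = 90.00° ✓; |VU| = 41.80 ✗.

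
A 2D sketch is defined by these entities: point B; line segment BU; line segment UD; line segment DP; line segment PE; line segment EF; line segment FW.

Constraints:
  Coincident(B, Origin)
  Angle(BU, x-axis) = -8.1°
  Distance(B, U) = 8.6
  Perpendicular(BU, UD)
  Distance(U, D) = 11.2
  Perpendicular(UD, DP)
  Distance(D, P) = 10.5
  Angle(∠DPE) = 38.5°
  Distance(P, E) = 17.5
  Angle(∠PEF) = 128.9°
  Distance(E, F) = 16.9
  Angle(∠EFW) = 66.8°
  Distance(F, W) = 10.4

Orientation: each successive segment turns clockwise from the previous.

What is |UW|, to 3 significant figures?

18.4

∠PEF = 128.9° gives EF at -20.7° from the x-axis; with |EF| = 16.9, F = (27.4, -7.94). ∠EFW = 66.8° gives FW at -134° from the x-axis; with |FW| = 10.4, W = (20.2, -15.4). Then |UW| = |W − U| = 18.4.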